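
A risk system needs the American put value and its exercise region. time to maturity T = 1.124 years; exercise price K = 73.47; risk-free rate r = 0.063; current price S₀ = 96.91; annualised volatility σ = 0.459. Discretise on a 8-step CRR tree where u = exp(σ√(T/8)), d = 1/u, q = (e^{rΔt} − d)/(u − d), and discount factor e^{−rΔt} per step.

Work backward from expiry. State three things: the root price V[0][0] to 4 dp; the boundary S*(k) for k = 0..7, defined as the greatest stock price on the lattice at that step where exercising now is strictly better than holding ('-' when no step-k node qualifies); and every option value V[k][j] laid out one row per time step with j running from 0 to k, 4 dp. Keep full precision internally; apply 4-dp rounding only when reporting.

Δt=0.14050, u=1.18774, d=0.84194, q=0.48280, disc=e^(-rΔt)=0.99119
k=8 terminal: V=max(K-S,0) → 49.0013 38.9516 24.7744 4.7744 0.0000 0.0000 0.0000 0.0000 0.0000
k=7: j=0 S=29.0623 intr=44.4077 cont=43.7602 V=44.4077[EX]; j=1 S=40.9987 intr=32.4713 cont=31.8239 V=32.4713[EX]; j=2 S=57.8375 intr=15.6325 cont=14.9851 V=15.6325[EX]; j=3 S=81.5922 intr=0.0000 cont=2.4475 V=2.4475[hold]; j=4 S=115.1034 intr=0.0000 cont=0.0000 V=0.0000[hold]; j=5 S=162.3782 intr=0.0000 cont=0.0000 V=0.0000[hold]; j=6 S=229.0694 intr=0.0000 cont=0.0000 V=0.0000[hold]; j=7 S=323.1518 intr=0.0000 cont=0.0000 V=0.0000[hold]  S*(7)=57.8375
k=6: j=0 S=34.5184 intr=38.9516 cont=38.3042 V=38.9516[EX]; j=1 S=48.6956 intr=24.7744 cont=24.1269 V=24.7744[EX]; j=2 S=68.6956 intr=4.7744 cont=9.1851 V=9.1851[hold]; j=3 S=96.9100 intr=0.0000 cont=1.2547 V=1.2547[hold]; j=4 S=136.7124 intr=0.0000 cont=0.0000 V=0.0000[hold]; j=5 S=192.8623 intr=0.0000 cont=0.0000 V=0.0000[hold]; j=6 S=272.0739 intr=0.0000 cont=0.0000 V=0.0000[hold]  S*(6)=48.6956
k=5: j=0 S=40.9987 intr=32.4713 cont=31.8239 V=32.4713[EX]; j=1 S=57.8375 intr=15.6325 cont=17.0958 V=17.0958[hold]; j=2 S=81.5922 intr=0.0000 cont=5.3090 V=5.3090[hold]; j=3 S=115.1034 intr=0.0000 cont=0.6432 V=0.6432[hold]; j=4 S=162.3782 intr=0.0000 cont=0.0000 V=0.0000[hold]; j=5 S=229.0694 intr=0.0000 cont=0.0000 V=0.0000[hold]  S*(5)=40.9987
k=4: j=0 S=48.6956 intr=24.7744 cont=24.8272 V=24.8272[hold]; j=1 S=68.6956 intr=4.7744 cont=11.3046 V=11.3046[hold]; j=2 S=96.9100 intr=0.0000 cont=3.0294 V=3.0294[hold]; j=3 S=136.7124 intr=0.0000 cont=0.3297 V=0.3297[hold]; j=4 S=192.8623 intr=0.0000 cont=0.0000 V=0.0000[hold]  S*(4)=-
k=3: j=0 S=57.8375 intr=15.6325 cont=18.1372 V=18.1372[hold]; j=1 S=81.5922 intr=0.0000 cont=7.2449 V=7.2449[hold]; j=2 S=115.1034 intr=0.0000 cont=1.7108 V=1.7108[hold]; j=3 S=162.3782 intr=0.0000 cont=0.1690 V=0.1690[hold]  S*(3)=-
k=2: j=0 S=68.6956 intr=4.7744 cont=12.7648 V=12.7648[hold]; j=1 S=96.9100 intr=0.0000 cont=4.5327 V=4.5327[hold]; j=2 S=136.7124 intr=0.0000 cont=0.9579 V=0.9579[hold]  S*(2)=-
k=1: j=0 S=81.5922 intr=0.0000 cont=8.7129 V=8.7129[hold]; j=1 S=115.1034 intr=0.0000 cont=2.7820 V=2.7820[hold]  S*(1)=-
k=0: j=0 S=96.9100 intr=0.0000 cont=5.7979 V=5.7979[hold]  S*(0)=-

price = 5.7979
boundary = - - - - - 40.9987 48.6956 57.8375
tree:
5.7979
8.7129 2.7820
12.7648 4.5327 0.9579
18.1372 7.2449 1.7108 0.1690
24.8272 11.3046 3.0294 0.3297 0.0000
32.4713 17.0958 5.3090 0.6432 0.0000 0.0000
38.9516 24.7744 9.1851 1.2547 0.0000 0.0000 0.0000
44.4077 32.4713 15.6325 2.4475 0.0000 0.0000 0.0000 0.0000
49.0013 38.9516 24.7744 4.7744 0.0000 0.0000 0.0000 0.0000 0.0000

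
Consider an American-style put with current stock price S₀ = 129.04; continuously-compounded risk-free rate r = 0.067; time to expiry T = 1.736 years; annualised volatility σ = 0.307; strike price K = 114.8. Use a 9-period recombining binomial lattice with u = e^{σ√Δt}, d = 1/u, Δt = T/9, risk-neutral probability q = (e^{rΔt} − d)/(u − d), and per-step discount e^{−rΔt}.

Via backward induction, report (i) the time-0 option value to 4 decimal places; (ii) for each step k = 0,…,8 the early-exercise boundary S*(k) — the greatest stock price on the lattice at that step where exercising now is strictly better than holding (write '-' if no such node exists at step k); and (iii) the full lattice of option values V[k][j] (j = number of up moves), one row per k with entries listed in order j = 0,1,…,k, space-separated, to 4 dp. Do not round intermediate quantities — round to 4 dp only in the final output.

price = 8.8758
boundary = - - - - 75.2485 86.1102 75.2485 86.1102 98.5397
tree:
8.8758
13.5333 4.7041
20.0475 7.7268 1.9700
28.7138 12.3743 3.5354 0.5423
39.5515 19.2102 6.2349 1.0768 0.0515
49.0431 28.6898 10.7483 2.1325 0.1075 0.0000
57.3375 39.5515 17.9618 4.2112 0.2243 0.0000 0.0000
64.5857 49.0431 28.6898 8.2899 0.4680 0.0000 0.0000 0.0000
70.9195 57.3375 39.5515 16.2603 0.9763 0.0000 0.0000 0.0000 0.0000
76.4545 64.5857 49.0431 28.6898 2.0367 0.0000 0.0000 0.0000 0.0000 0.0000

params: Δt=0.19289 u=1.14434 d=0.87386 q=0.51443 e^(-rΔt)=0.98716
t_9 payoffs: 76.4545 64.5857 49.0431 28.6898 2.0367 0.0000 0.0000 0.0000 0.0000 0.0000
t_8: node(8,0) S=43.8805 payoff=70.9195 vs cont=69.4455 → 70.9195 [stop]  node(8,1) S=57.4625 payoff=57.3375 vs cont=55.8634 → 57.3375 [stop]  node(8,2) S=75.2485 payoff=39.5515 vs cont=38.0774 → 39.5515 [stop]  node(8,3) S=98.5397 payoff=16.2603 vs cont=14.7863 → 16.2603 [stop]  node(8,4) S=129.0400 payoff=0.0000 vs cont=0.9763 → 0.9763 [wait]  node(8,5) S=168.9809 payoff=0.0000 vs cont=0.0000 → 0.0000 [wait]  node(8,6) S=221.2845 payoff=0.0000 vs cont=0.0000 → 0.0000 [wait]  node(8,7) S=289.7773 payoff=0.0000 vs cont=0.0000 → 0.0000 [wait]  node(8,8) S=379.4702 payoff=0.0000 vs cont=0.0000 → 0.0000 [wait]  ⇒ S*(8)=98.5397
t_7: node(7,0) S=50.2143 payoff=64.5857 vs cont=63.1116 → 64.5857 [stop]  node(7,1) S=65.7569 payoff=49.0431 vs cont=47.5691 → 49.0431 [stop]  node(7,2) S=86.1102 payoff=28.6898 vs cont=27.2158 → 28.6898 [stop]  node(7,3) S=112.7633 payoff=2.0367 vs cont=8.2899 → 8.2899 [wait]  node(7,4) S=147.6662 payoff=0.0000 vs cont=0.4680 → 0.4680 [wait]  node(7,5) S=193.3723 payoff=0.0000 vs cont=0.0000 → 0.0000 [wait]  node(7,6) S=253.2256 payoff=0.0000 vs cont=0.0000 → 0.0000 [wait]  node(7,7) S=331.6049 payoff=0.0000 vs cont=0.0000 → 0.0000 [wait]  ⇒ S*(7)=86.1102
t_6: node(6,0) S=57.4625 payoff=57.3375 vs cont=55.8634 → 57.3375 [stop]  node(6,1) S=75.2485 payoff=39.5515 vs cont=38.0774 → 39.5515 [stop]  node(6,2) S=98.5397 payoff=16.2603 vs cont=17.9618 → 17.9618 [wait]  node(6,3) S=129.0400 payoff=0.0000 vs cont=4.2112 → 4.2112 [wait]  node(6,4) S=168.9809 payoff=0.0000 vs cont=0.2243 → 0.2243 [wait]  node(6,5) S=221.2845 payoff=0.0000 vs cont=0.0000 → 0.0000 [wait]  node(6,6) S=289.7773 payoff=0.0000 vs cont=0.0000 → 0.0000 [wait]  ⇒ S*(6)=75.2485
t_5: node(5,0) S=65.7569 payoff=49.0431 vs cont=47.5691 → 49.0431 [stop]  node(5,1) S=86.1102 payoff=28.6898 vs cont=28.0798 → 28.6898 [stop]  node(5,2) S=112.7633 payoff=2.0367 vs cont=10.7483 → 10.7483 [wait]  node(5,3) S=147.6662 payoff=0.0000 vs cont=2.1325 → 2.1325 [wait]  node(5,4) S=193.3723 payoff=0.0000 vs cont=0.1075 → 0.1075 [wait]  node(5,5) S=253.2256 payoff=0.0000 vs cont=0.0000 → 0.0000 [wait]  ⇒ S*(5)=86.1102
t_4: node(4,0) S=75.2485 payoff=39.5515 vs cont=38.0774 → 39.5515 [stop]  node(4,1) S=98.5397 payoff=16.2603 vs cont=19.2102 → 19.2102 [wait]  node(4,2) S=129.0400 payoff=0.0000 vs cont=6.2349 → 6.2349 [wait]  node(4,3) S=168.9809 payoff=0.0000 vs cont=1.0768 → 1.0768 [wait]  node(4,4) S=221.2845 payoff=0.0000 vs cont=0.0515 → 0.0515 [wait]  ⇒ S*(4)=75.2485
t_3: node(3,0) S=86.1102 payoff=28.6898 vs cont=28.7138 → 28.7138 [wait]  node(3,1) S=112.7633 payoff=2.0367 vs cont=12.3743 → 12.3743 [wait]  node(3,2) S=147.6662 payoff=0.0000 vs cont=3.5354 → 3.5354 [wait]  node(3,3) S=193.3723 payoff=0.0000 vs cont=0.5423 → 0.5423 [wait]  ⇒ S*(3)=-
t_2: node(2,0) S=98.5397 payoff=16.2603 vs cont=20.0475 → 20.0475 [wait]  node(2,1) S=129.0400 payoff=0.0000 vs cont=7.7268 → 7.7268 [wait]  node(2,2) S=168.9809 payoff=0.0000 vs cont=1.9700 → 1.9700 [wait]  ⇒ S*(2)=-
t_1: node(1,0) S=112.7633 payoff=2.0367 vs cont=13.5333 → 13.5333 [wait]  node(1,1) S=147.6662 payoff=0.0000 vs cont=4.7041 → 4.7041 [wait]  ⇒ S*(1)=-
t_0: node(0,0) S=129.0400 payoff=0.0000 vs cont=8.8758 → 8.8758 [wait]  ⇒ S*(0)=-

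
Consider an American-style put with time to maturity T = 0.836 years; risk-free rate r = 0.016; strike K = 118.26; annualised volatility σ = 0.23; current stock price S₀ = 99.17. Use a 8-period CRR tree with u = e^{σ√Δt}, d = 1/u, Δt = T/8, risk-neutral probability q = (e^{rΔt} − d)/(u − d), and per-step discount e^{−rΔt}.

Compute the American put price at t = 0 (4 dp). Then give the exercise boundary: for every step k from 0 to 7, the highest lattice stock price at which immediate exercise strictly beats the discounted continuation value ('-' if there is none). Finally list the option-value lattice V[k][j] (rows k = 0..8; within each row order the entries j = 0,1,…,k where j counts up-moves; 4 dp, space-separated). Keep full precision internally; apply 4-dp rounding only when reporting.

price = 20.8323
boundary = - - 85.4673 79.3432 85.4673 92.0641 99.1700 106.8244
tree:
20.8323
26.5504 15.0147
32.7927 20.2123 9.7133
38.9168 26.2575 14.0558 5.2744
44.6020 32.7927 19.6169 8.3768 2.0975
49.8799 38.9168 26.1959 12.9085 3.7387 0.4145
54.7797 44.6020 32.7927 19.0900 6.5868 0.8184 0.0000
59.3283 49.8799 38.9168 26.1959 11.4356 1.6159 0.0000 0.0000
63.5510 54.7797 44.6020 32.7927 19.0900 3.1904 0.0000 0.0000 0.0000

params: Δt=0.10450 u=1.07718 d=0.92835 q=0.49266 e^(-rΔt)=0.99833
t_8 payoffs: 63.5510 54.7797 44.6020 32.7927 19.0900 3.1904 0.0000 0.0000 0.0000
t_7: node(7,0) S=58.9317 payoff=59.3283 vs cont=59.1307 → 59.3283 [stop]  node(7,1) S=68.3801 payoff=49.8799 vs cont=49.6824 → 49.8799 [stop]  node(7,2) S=79.3432 payoff=38.9168 vs cont=38.7192 → 38.9168 [stop]  node(7,3) S=92.0641 payoff=26.1959 vs cont=25.9984 → 26.1959 [stop]  node(7,4) S=106.8244 payoff=11.4356 vs cont=11.2380 → 11.4356 [stop]  node(7,5) S=123.9512 payoff=0.0000 vs cont=1.6159 → 1.6159 [wait]  node(7,6) S=143.8239 payoff=0.0000 vs cont=0.0000 → 0.0000 [wait]  node(7,7) S=166.8828 payoff=0.0000 vs cont=0.0000 → 0.0000 [wait]  ⇒ S*(7)=106.8244
t_6: node(6,0) S=63.4803 payoff=54.7797 vs cont=54.5821 → 54.7797 [stop]  node(6,1) S=73.6580 payoff=44.6020 vs cont=44.4045 → 44.6020 [stop]  node(6,2) S=85.4673 payoff=32.7927 vs cont=32.5951 → 32.7927 [stop]  node(6,3) S=99.1700 payoff=19.0900 vs cont=18.8924 → 19.0900 [stop]  node(6,4) S=115.0696 payoff=3.1904 vs cont=6.5868 → 6.5868 [wait]  node(6,5) S=133.5184 payoff=0.0000 vs cont=0.8184 → 0.8184 [wait]  node(6,6) S=154.9249 payoff=0.0000 vs cont=0.0000 → 0.0000 [wait]  ⇒ S*(6)=99.1700
t_5: node(5,0) S=68.3801 payoff=49.8799 vs cont=49.6824 → 49.8799 [stop]  node(5,1) S=79.3432 payoff=38.9168 vs cont=38.7192 → 38.9168 [stop]  node(5,2) S=92.0641 payoff=26.1959 vs cont=25.9984 → 26.1959 [stop]  node(5,3) S=106.8244 payoff=11.4356 vs cont=12.9085 → 12.9085 [wait]  node(5,4) S=123.9512 payoff=0.0000 vs cont=3.7387 → 3.7387 [wait]  node(5,5) S=143.8239 payoff=0.0000 vs cont=0.4145 → 0.4145 [wait]  ⇒ S*(5)=92.0641
t_4: node(4,0) S=73.6580 payoff=44.6020 vs cont=44.4045 → 44.6020 [stop]  node(4,1) S=85.4673 payoff=32.7927 vs cont=32.5951 → 32.7927 [stop]  node(4,2) S=99.1700 payoff=19.0900 vs cont=19.6169 → 19.6169 [wait]  node(4,3) S=115.0696 payoff=3.1904 vs cont=8.3768 → 8.3768 [wait]  node(4,4) S=133.5184 payoff=0.0000 vs cont=2.0975 → 2.0975 [wait]  ⇒ S*(4)=85.4673
t_3: node(3,0) S=79.3432 payoff=38.9168 vs cont=38.7192 → 38.9168 [stop]  node(3,1) S=92.0641 payoff=26.1959 vs cont=26.2575 → 26.2575 [wait]  node(3,2) S=106.8244 payoff=11.4356 vs cont=14.0558 → 14.0558 [wait]  node(3,3) S=123.9512 payoff=0.0000 vs cont=5.2744 → 5.2744 [wait]  ⇒ S*(3)=79.3432
t_2: node(2,0) S=85.4673 payoff=32.7927 vs cont=32.6254 → 32.7927 [stop]  node(2,1) S=99.1700 payoff=19.0900 vs cont=20.2123 → 20.2123 [wait]  node(2,2) S=115.0696 payoff=3.1904 vs cont=9.7133 → 9.7133 [wait]  ⇒ S*(2)=85.4673
t_1: node(1,0) S=92.0641 payoff=26.1959 vs cont=26.5504 → 26.5504 [wait]  node(1,1) S=106.8244 payoff=11.4356 vs cont=15.0147 → 15.0147 [wait]  ⇒ S*(1)=-
t_0: node(0,0) S=99.1700 payoff=19.0900 vs cont=20.8323 → 20.8323 [wait]  ⇒ S*(0)=-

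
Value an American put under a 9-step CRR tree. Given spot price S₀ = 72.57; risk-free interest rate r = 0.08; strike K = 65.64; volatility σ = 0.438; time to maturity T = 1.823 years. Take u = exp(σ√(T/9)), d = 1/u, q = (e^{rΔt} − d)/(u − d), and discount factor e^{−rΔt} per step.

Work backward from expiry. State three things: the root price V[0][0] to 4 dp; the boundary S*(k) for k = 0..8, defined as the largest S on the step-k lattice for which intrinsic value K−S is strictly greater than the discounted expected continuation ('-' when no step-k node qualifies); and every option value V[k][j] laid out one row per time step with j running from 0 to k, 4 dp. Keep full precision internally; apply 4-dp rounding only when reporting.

Δt=0.20256, u=1.21790, d=0.82109, q=0.49205, disc=e^(-rΔt)=0.98393
k=9 terminal: V=max(K-S,0) → 53.3300 47.3809 38.5567 25.4680 6.0538 0.0000 0.0000 0.0000 0.0000 0.0000
k=8: j=0 S=14.9923 intr=50.6477 cont=49.5926 V=50.6477[EX]; j=1 S=22.2377 intr=43.4023 cont=42.3472 V=43.4023[EX]; j=2 S=32.9847 intr=32.6553 cont=31.6002 V=32.6553[EX]; j=3 S=48.9254 intr=16.7146 cont=15.6595 V=16.7146[EX]; j=4 S=72.5700 intr=0.0000 cont=3.0256 V=3.0256[hold]; j=5 S=107.6414 intr=0.0000 cont=0.0000 V=0.0000[hold]; j=6 S=159.6621 intr=0.0000 cont=0.0000 V=0.0000[hold]; j=7 S=236.8232 intr=0.0000 cont=0.0000 V=0.0000[hold]; j=8 S=351.2745 intr=0.0000 cont=0.0000 V=0.0000[hold]  S*(8)=48.9254
k=7: j=0 S=18.2591 intr=47.3809 cont=46.3258 V=47.3809[EX]; j=1 S=27.0833 intr=38.5567 cont=37.5016 V=38.5567[EX]; j=2 S=40.1720 intr=25.4680 cont=24.4129 V=25.4680[EX]; j=3 S=59.5862 intr=6.0538 cont=9.8186 V=9.8186[hold]; j=4 S=88.3829 intr=0.0000 cont=1.5122 V=1.5122[hold]; j=5 S=131.0964 intr=0.0000 cont=0.0000 V=0.0000[hold]; j=6 S=194.4523 intr=0.0000 cont=0.0000 V=0.0000[hold]; j=7 S=288.4267 intr=0.0000 cont=0.0000 V=0.0000[hold]  S*(7)=40.1720
k=6: j=0 S=22.2377 intr=43.4023 cont=42.3472 V=43.4023[EX]; j=1 S=32.9847 intr=32.6553 cont=31.6002 V=32.6553[EX]; j=2 S=48.9254 intr=16.7146 cont=17.4821 V=17.4821[hold]; j=3 S=72.5700 intr=0.0000 cont=5.6393 V=5.6393[hold]; j=4 S=107.6414 intr=0.0000 cont=0.7558 V=0.7558[hold]; j=5 S=159.6621 intr=0.0000 cont=0.0000 V=0.0000[hold]; j=6 S=236.8232 intr=0.0000 cont=0.0000 V=0.0000[hold]  S*(6)=32.9847
k=5: j=0 S=27.0833 intr=38.5567 cont=37.5016 V=38.5567[EX]; j=1 S=40.1720 intr=25.4680 cont=24.7845 V=25.4680[EX]; j=2 S=59.5862 intr=6.0538 cont=11.4676 V=11.4676[hold]; j=3 S=88.3829 intr=0.0000 cont=3.1844 V=3.1844[hold]; j=4 S=131.0964 intr=0.0000 cont=0.3777 V=0.3777[hold]; j=5 S=194.4523 intr=0.0000 cont=0.0000 V=0.0000[hold]  S*(5)=40.1720
k=4: j=0 S=32.9847 intr=32.6553 cont=31.6002 V=32.6553[EX]; j=1 S=48.9254 intr=16.7146 cont=18.2805 V=18.2805[hold]; j=2 S=72.5700 intr=0.0000 cont=7.2730 V=7.2730[hold]; j=3 S=107.6414 intr=0.0000 cont=1.7744 V=1.7744[hold]; j=4 S=159.6621 intr=0.0000 cont=0.1888 V=0.1888[hold]  S*(4)=32.9847
k=3: j=0 S=40.1720 intr=25.4680 cont=25.1710 V=25.4680[EX]; j=1 S=59.5862 intr=6.0538 cont=12.6575 V=12.6575[hold]; j=2 S=88.3829 intr=0.0000 cont=4.4940 V=4.4940[hold]; j=3 S=131.0964 intr=0.0000 cont=0.9782 V=0.9782[hold]  S*(3)=40.1720
k=2: j=0 S=48.9254 intr=16.7146 cont=18.8566 V=18.8566[hold]; j=1 S=72.5700 intr=0.0000 cont=8.5018 V=8.5018[hold]; j=2 S=107.6414 intr=0.0000 cont=2.7196 V=2.7196[hold]  S*(2)=-
k=1: j=0 S=59.5862 intr=6.0538 cont=13.5404 V=13.5404[hold]; j=1 S=88.3829 intr=0.0000 cont=5.5658 V=5.5658[hold]  S*(1)=-
k=0: j=0 S=72.5700 intr=0.0000 cont=9.4619 V=9.4619[hold]  S*(0)=-

price = 9.4619
boundary = - - - 40.1720 32.9847 40.1720 32.9847 40.1720 48.9254
tree:
9.4619
13.5404 5.5658
18.8566 8.5018 2.7196
25.4680 12.6575 4.4940 0.9782
32.6553 18.2805 7.2730 1.7744 0.1888
38.5567 25.4680 11.4676 3.1844 0.3777 0.0000
43.4023 32.6553 17.4821 5.6393 0.7558 0.0000 0.0000
47.3809 38.5567 25.4680 9.8186 1.5122 0.0000 0.0000 0.0000
50.6477 43.4023 32.6553 16.7146 3.0256 0.0000 0.0000 0.0000 0.0000
53.3300 47.3809 38.5567 25.4680 6.0538 0.0000 0.0000 0.0000 0.0000 0.0000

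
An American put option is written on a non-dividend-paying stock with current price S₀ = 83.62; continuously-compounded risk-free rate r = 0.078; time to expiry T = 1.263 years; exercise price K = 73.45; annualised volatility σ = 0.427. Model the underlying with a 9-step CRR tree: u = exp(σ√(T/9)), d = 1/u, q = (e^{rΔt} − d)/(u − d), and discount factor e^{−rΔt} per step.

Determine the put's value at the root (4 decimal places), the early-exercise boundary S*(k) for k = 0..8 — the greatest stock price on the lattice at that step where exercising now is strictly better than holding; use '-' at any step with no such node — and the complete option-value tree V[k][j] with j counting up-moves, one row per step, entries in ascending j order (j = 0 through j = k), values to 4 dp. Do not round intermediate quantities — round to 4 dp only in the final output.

Δt=0.14033, u=1.17346, d=0.85218, q=0.49435, disc=e^(-rΔt)=0.98911
k=9 terminal: V=max(K-S,0) → 53.6308 46.1586 35.8694 21.7009 2.1908 0.0000 0.0000 0.0000 0.0000 0.0000
k=8: j=0 S=23.2571 intr=50.1929 cont=49.3933 V=50.1929[EX]; j=1 S=32.0254 intr=41.4246 cont=40.6250 V=41.4246[EX]; j=2 S=44.0994 intr=29.3506 cont=28.5510 V=29.3506[EX]; j=3 S=60.7256 intr=12.7244 cont=11.9248 V=12.7244[EX]; j=4 S=83.6200 intr=0.0000 cont=1.0957 V=1.0957[hold]; j=5 S=115.1459 intr=0.0000 cont=0.0000 V=0.0000[hold]; j=6 S=158.5576 intr=0.0000 cont=0.0000 V=0.0000[hold]; j=7 S=218.3362 intr=0.0000 cont=0.0000 V=0.0000[hold]; j=8 S=300.6520 intr=0.0000 cont=0.0000 V=0.0000[hold]  S*(8)=60.7256
k=7: j=0 S=27.2914 intr=46.1586 cont=45.3590 V=46.1586[EX]; j=1 S=37.5806 intr=35.8694 cont=35.0698 V=35.8694[EX]; j=2 S=51.7491 intr=21.7009 cont=20.9013 V=21.7009[EX]; j=3 S=71.2592 intr=2.1908 cont=6.8998 V=6.8998[hold]; j=4 S=98.1249 intr=0.0000 cont=0.5480 V=0.5480[hold]; j=5 S=135.1195 intr=0.0000 cont=0.0000 V=0.0000[hold]; j=6 S=186.0615 intr=0.0000 cont=0.0000 V=0.0000[hold]; j=7 S=256.2093 intr=0.0000 cont=0.0000 V=0.0000[hold]  S*(7)=51.7491
k=6: j=0 S=32.0254 intr=41.4246 cont=40.6250 V=41.4246[EX]; j=1 S=44.0994 intr=29.3506 cont=28.5510 V=29.3506[EX]; j=2 S=60.7256 intr=12.7244 cont=14.2274 V=14.2274[hold]; j=3 S=83.6200 intr=0.0000 cont=3.7189 V=3.7189[hold]; j=4 S=115.1459 intr=0.0000 cont=0.2741 V=0.2741[hold]; j=5 S=158.5576 intr=0.0000 cont=0.0000 V=0.0000[hold]; j=6 S=218.3362 intr=0.0000 cont=0.0000 V=0.0000[hold]  S*(6)=44.0994
k=5: j=0 S=37.5806 intr=35.8694 cont=35.0698 V=35.8694[EX]; j=1 S=51.7491 intr=21.7009 cont=21.6363 V=21.7009[EX]; j=2 S=71.2592 intr=2.1908 cont=8.9341 V=8.9341[hold]; j=3 S=98.1249 intr=0.0000 cont=1.9940 V=1.9940[hold]; j=4 S=135.1195 intr=0.0000 cont=0.1371 V=0.1371[hold]; j=5 S=186.0615 intr=0.0000 cont=0.0000 V=0.0000[hold]  S*(5)=51.7491
k=4: j=0 S=44.0994 intr=29.3506 cont=28.5510 V=29.3506[EX]; j=1 S=60.7256 intr=12.7244 cont=15.2221 V=15.2221[hold]; j=2 S=83.6200 intr=0.0000 cont=5.4433 V=5.4433[hold]; j=3 S=115.1459 intr=0.0000 cont=1.0643 V=1.0643[hold]; j=4 S=158.5576 intr=0.0000 cont=0.0686 V=0.0686[hold]  S*(4)=44.0994
k=3: j=0 S=51.7491 intr=21.7009 cont=22.1226 V=22.1226[hold]; j=1 S=71.2592 intr=2.1908 cont=10.2749 V=10.2749[hold]; j=2 S=98.1249 intr=0.0000 cont=3.2429 V=3.2429[hold]; j=3 S=135.1195 intr=0.0000 cont=0.5658 V=0.5658[hold]  S*(3)=-
k=2: j=0 S=60.7256 intr=12.7244 cont=16.0886 V=16.0886[hold]; j=1 S=83.6200 intr=0.0000 cont=6.7246 V=6.7246[hold]; j=2 S=115.1459 intr=0.0000 cont=1.8986 V=1.8986[hold]  S*(2)=-
k=1: j=0 S=71.2592 intr=2.1908 cont=11.3347 V=11.3347[hold]; j=1 S=98.1249 intr=0.0000 cont=4.2916 V=4.2916[hold]  S*(1)=-
k=0: j=0 S=83.6200 intr=0.0000 cont=7.7675 V=7.7675[hold]  S*(0)=-

price = 7.7675
boundary = - - - - 44.0994 51.7491 44.0994 51.7491 60.7256
tree:
7.7675
11.3347 4.2916
16.0886 6.7246 1.8986
22.1226 10.2749 3.2429 0.5658
29.3506 15.2221 5.4433 1.0643 0.0686
35.8694 21.7009 8.9341 1.9940 0.1371 0.0000
41.4246 29.3506 14.2274 3.7189 0.2741 0.0000 0.0000
46.1586 35.8694 21.7009 6.8998 0.5480 0.0000 0.0000 0.0000
50.1929 41.4246 29.3506 12.7244 1.0957 0.0000 0.0000 0.0000 0.0000
53.6308 46.1586 35.8694 21.7009 2.1908 0.0000 0.0000 0.0000 0.0000 0.0000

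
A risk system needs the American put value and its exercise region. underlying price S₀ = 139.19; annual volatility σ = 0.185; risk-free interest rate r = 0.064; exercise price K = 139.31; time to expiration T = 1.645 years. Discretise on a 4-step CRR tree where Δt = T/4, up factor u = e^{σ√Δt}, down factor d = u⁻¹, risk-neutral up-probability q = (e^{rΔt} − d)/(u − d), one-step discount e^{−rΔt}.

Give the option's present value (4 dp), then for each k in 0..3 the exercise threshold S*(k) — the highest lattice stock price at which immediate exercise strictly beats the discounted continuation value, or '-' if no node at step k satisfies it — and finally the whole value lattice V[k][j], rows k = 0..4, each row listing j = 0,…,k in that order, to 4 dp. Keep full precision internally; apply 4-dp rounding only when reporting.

price = 7.8658
boundary = - 123.6187 109.7893 123.6187
tree:
7.8658
15.6913 2.6172
29.5207 6.4085 0.0198
41.8029 15.6913 0.0488 0.0000
52.7111 29.5207 0.1200 0.0000 0.0000

Δt=0.41125  u=1.12596  d=0.88813  q=0.58251  discount=0.97402
step 4 (expiry): payoffs max(K−S,0) = 52.7111 29.5207 0.1200 0.0000 0.0000
step 3: (k=3,j=0): S=97.5071, (K−S)⁺=41.8029, hold=38.1841 ⇒ V=41.8029 exercise | (k=3,j=1): S=123.6187, (K−S)⁺=15.6913, hold=12.0725 ⇒ V=15.6913 exercise | (k=3,j=2): S=156.7227, (K−S)⁺=0.0000, hold=0.0488 ⇒ V=0.0488 continue | (k=3,j=3): S=198.6917, (K−S)⁺=0.0000, hold=0.0000 ⇒ V=0.0000 continue  boundary S*=123.6187
step 2: (k=2,j=0): S=109.7893, (K−S)⁺=29.5207, hold=25.9019 ⇒ V=29.5207 exercise | (k=2,j=1): S=139.1900, (K−S)⁺=0.1200, hold=6.4085 ⇒ V=6.4085 continue | (k=2,j=2): S=176.4639, (K−S)⁺=0.0000, hold=0.0198 ⇒ V=0.0198 continue  boundary S*=109.7893
step 1: (k=1,j=0): S=123.6187, (K−S)⁺=15.6913, hold=15.6405 ⇒ V=15.6913 exercise | (k=1,j=1): S=156.7227, (K−S)⁺=0.0000, hold=2.6172 ⇒ V=2.6172 continue  boundary S*=123.6187
step 0: (k=0,j=0): S=139.1900, (K−S)⁺=0.1200, hold=7.8658 ⇒ V=7.8658 continue  boundary S*=-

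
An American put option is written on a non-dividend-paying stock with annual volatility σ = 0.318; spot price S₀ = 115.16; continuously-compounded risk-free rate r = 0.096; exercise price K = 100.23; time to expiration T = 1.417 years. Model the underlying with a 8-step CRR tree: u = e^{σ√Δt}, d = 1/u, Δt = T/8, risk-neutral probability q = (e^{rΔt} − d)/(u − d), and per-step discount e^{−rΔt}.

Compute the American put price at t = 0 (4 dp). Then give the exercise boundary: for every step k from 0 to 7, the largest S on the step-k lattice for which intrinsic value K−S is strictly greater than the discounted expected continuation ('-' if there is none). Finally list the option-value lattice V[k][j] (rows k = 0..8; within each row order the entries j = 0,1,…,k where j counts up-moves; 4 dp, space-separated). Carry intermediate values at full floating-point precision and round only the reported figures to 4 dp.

price = 6.1184
boundary = - - - 77.0782 67.4230 77.0782 67.4230 77.0782
tree:
6.1184
9.8307 3.0304
15.3440 5.2685 1.1474
23.1518 8.9292 2.1987 0.2539
32.8070 14.6643 4.1416 0.5500 0.0000
41.2528 23.1518 7.6258 1.1916 0.0000 0.0000
48.6405 32.8070 13.6036 2.5813 0.0000 0.0000 0.0000
55.1029 41.2528 23.1518 5.5920 0.0000 0.0000 0.0000 0.0000
60.7557 48.6405 32.8070 12.1140 0.0000 0.0000 0.0000 0.0000 0.0000

params: Δt=0.17713 u=1.14320 d=0.87474 q=0.53047 e^(-rΔt)=0.98314
t_8 payoffs: 60.7557 48.6405 32.8070 12.1140 0.0000 0.0000 0.0000 0.0000 0.0000
t_7: node(7,0) S=45.1271 payoff=55.1029 vs cont=53.4130 → 55.1029 [stop]  node(7,1) S=58.9772 payoff=41.2528 vs cont=39.5629 → 41.2528 [stop]  node(7,2) S=77.0782 payoff=23.1518 vs cont=21.4619 → 23.1518 [stop]  node(7,3) S=100.7345 payoff=0.0000 vs cont=5.5920 → 5.5920 [wait]  node(7,4) S=131.6513 payoff=0.0000 vs cont=0.0000 → 0.0000 [wait]  node(7,5) S=172.0569 payoff=0.0000 vs cont=0.0000 → 0.0000 [wait]  node(7,6) S=224.8635 payoff=0.0000 vs cont=0.0000 → 0.0000 [wait]  node(7,7) S=293.8771 payoff=0.0000 vs cont=0.0000 → 0.0000 [wait]  ⇒ S*(7)=77.0782
t_6: node(6,0) S=51.5895 payoff=48.6405 vs cont=46.9506 → 48.6405 [stop]  node(6,1) S=67.4230 payoff=32.8070 vs cont=31.1171 → 32.8070 [stop]  node(6,2) S=88.1160 payoff=12.1140 vs cont=13.6036 → 13.6036 [wait]  node(6,3) S=115.1600 payoff=0.0000 vs cont=2.5813 → 2.5813 [wait]  node(6,4) S=150.5042 payoff=0.0000 vs cont=0.0000 → 0.0000 [wait]  node(6,5) S=196.6960 payoff=0.0000 vs cont=0.0000 → 0.0000 [wait]  node(6,6) S=257.0646 payoff=0.0000 vs cont=0.0000 → 0.0000 [wait]  ⇒ S*(6)=67.4230
t_5: node(5,0) S=58.9772 payoff=41.2528 vs cont=39.5629 → 41.2528 [stop]  node(5,1) S=77.0782 payoff=23.1518 vs cont=22.2388 → 23.1518 [stop]  node(5,2) S=100.7345 payoff=0.0000 vs cont=7.6258 → 7.6258 [wait]  node(5,3) S=131.6513 payoff=0.0000 vs cont=1.1916 → 1.1916 [wait]  node(5,4) S=172.0569 payoff=0.0000 vs cont=0.0000 → 0.0000 [wait]  node(5,5) S=224.8635 payoff=0.0000 vs cont=0.0000 → 0.0000 [wait]  ⇒ S*(5)=77.0782
t_4: node(4,0) S=67.4230 payoff=32.8070 vs cont=31.1171 → 32.8070 [stop]  node(4,1) S=88.1160 payoff=12.1140 vs cont=14.6643 → 14.6643 [wait]  node(4,2) S=115.1600 payoff=0.0000 vs cont=4.1416 → 4.1416 [wait]  node(4,3) S=150.5042 payoff=0.0000 vs cont=0.5500 → 0.5500 [wait]  node(4,4) S=196.6960 payoff=0.0000 vs cont=0.0000 → 0.0000 [wait]  ⇒ S*(4)=67.4230
t_3: node(3,0) S=77.0782 payoff=23.1518 vs cont=22.7920 → 23.1518 [stop]  node(3,1) S=100.7345 payoff=0.0000 vs cont=8.9292 → 8.9292 [wait]  node(3,2) S=131.6513 payoff=0.0000 vs cont=2.1987 → 2.1987 [wait]  node(3,3) S=172.0569 payoff=0.0000 vs cont=0.2539 → 0.2539 [wait]  ⇒ S*(3)=77.0782
t_2: node(2,0) S=88.1160 payoff=12.1140 vs cont=15.3440 → 15.3440 [wait]  node(2,1) S=115.1600 payoff=0.0000 vs cont=5.2685 → 5.2685 [wait]  node(2,2) S=150.5042 payoff=0.0000 vs cont=1.1474 → 1.1474 [wait]  ⇒ S*(2)=-
t_1: node(1,0) S=100.7345 payoff=0.0000 vs cont=9.8307 → 9.8307 [wait]  node(1,1) S=131.6513 payoff=0.0000 vs cont=3.0304 → 3.0304 [wait]  ⇒ S*(1)=-
t_0: node(0,0) S=115.1600 payoff=0.0000 vs cont=6.1184 → 6.1184 [wait]  ⇒ S*(0)=-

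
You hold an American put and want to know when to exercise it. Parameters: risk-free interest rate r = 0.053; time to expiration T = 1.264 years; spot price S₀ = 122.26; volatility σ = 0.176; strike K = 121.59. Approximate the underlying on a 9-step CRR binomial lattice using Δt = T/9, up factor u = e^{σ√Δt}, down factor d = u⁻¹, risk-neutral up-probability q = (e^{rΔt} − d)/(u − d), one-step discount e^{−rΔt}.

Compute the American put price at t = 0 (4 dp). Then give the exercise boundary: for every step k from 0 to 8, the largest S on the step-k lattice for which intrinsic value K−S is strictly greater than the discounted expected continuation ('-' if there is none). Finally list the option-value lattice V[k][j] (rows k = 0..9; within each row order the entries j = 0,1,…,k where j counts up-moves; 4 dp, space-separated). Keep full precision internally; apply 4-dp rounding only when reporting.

price = 6.5884
boundary = - - - 100.3112 93.9084 100.3112 107.1505 100.3112 107.1505
tree:
6.5884
10.0356 3.7444
14.8471 6.0776 1.8096
21.2788 9.5760 3.1830 0.6652
27.6816 14.5698 5.4565 1.2912 0.1414
33.6758 21.2788 9.0588 2.4647 0.3097 0.0000
39.2873 27.6816 14.4395 4.6026 0.6785 0.0000 0.0000
44.5406 33.6758 21.2788 8.3371 1.4865 0.0000 0.0000 0.0000
49.4586 39.2873 27.6816 14.4395 3.2564 0.0000 0.0000 0.0000 0.0000
54.0627 44.5406 33.6758 21.2788 7.1338 0.0000 0.0000 0.0000 0.0000 0.0000

params: Δt=0.14044 u=1.06818 d=0.93617 q=0.54011 e^(-rΔt)=0.99258
t_9 payoffs: 54.0627 44.5406 33.6758 21.2788 7.1338 0.0000 0.0000 0.0000 0.0000 0.0000
t_8: node(8,0) S=72.1314 payoff=49.4586 vs cont=48.5569 → 49.4586 [stop]  node(8,1) S=82.3027 payoff=39.2873 vs cont=38.3856 → 39.2873 [stop]  node(8,2) S=93.9084 payoff=27.6816 vs cont=26.7799 → 27.6816 [stop]  node(8,3) S=107.1505 payoff=14.4395 vs cont=13.5378 → 14.4395 [stop]  node(8,4) S=122.2600 payoff=0.0000 vs cont=3.2564 → 3.2564 [wait]  node(8,5) S=139.5001 payoff=0.0000 vs cont=0.0000 → 0.0000 [wait]  node(8,6) S=159.1712 payoff=0.0000 vs cont=0.0000 → 0.0000 [wait]  node(8,7) S=181.6162 payoff=0.0000 vs cont=0.0000 → 0.0000 [wait]  node(8,8) S=207.2262 payoff=0.0000 vs cont=0.0000 → 0.0000 [wait]  ⇒ S*(8)=107.1505
t_7: node(7,0) S=77.0494 payoff=44.5406 vs cont=43.6389 → 44.5406 [stop]  node(7,1) S=87.9142 payoff=33.6758 vs cont=32.7741 → 33.6758 [stop]  node(7,2) S=100.3112 payoff=21.2788 vs cont=20.3771 → 21.2788 [stop]  node(7,3) S=114.4562 payoff=7.1338 vs cont=8.3371 → 8.3371 [wait]  node(7,4) S=130.5959 payoff=0.0000 vs cont=1.4865 → 1.4865 [wait]  node(7,5) S=149.0114 payoff=0.0000 vs cont=0.0000 → 0.0000 [wait]  node(7,6) S=170.0237 payoff=0.0000 vs cont=0.0000 → 0.0000 [wait]  node(7,7) S=193.9990 payoff=0.0000 vs cont=0.0000 → 0.0000 [wait]  ⇒ S*(7)=100.3112
t_6: node(6,0) S=82.3027 payoff=39.2873 vs cont=38.3856 → 39.2873 [stop]  node(6,1) S=93.9084 payoff=27.6816 vs cont=26.7799 → 27.6816 [stop]  node(6,2) S=107.1505 payoff=14.4395 vs cont=14.1829 → 14.4395 [stop]  node(6,3) S=122.2600 payoff=0.0000 vs cont=4.6026 → 4.6026 [wait]  node(6,4) S=139.5001 payoff=0.0000 vs cont=0.6785 → 0.6785 [wait]  node(6,5) S=159.1712 payoff=0.0000 vs cont=0.0000 → 0.0000 [wait]  node(6,6) S=181.6162 payoff=0.0000 vs cont=0.0000 → 0.0000 [wait]  ⇒ S*(6)=107.1505
t_5: node(5,0) S=87.9142 payoff=33.6758 vs cont=32.7741 → 33.6758 [stop]  node(5,1) S=100.3112 payoff=21.2788 vs cont=20.3771 → 21.2788 [stop]  node(5,2) S=114.4562 payoff=7.1338 vs cont=9.0588 → 9.0588 [wait]  node(5,3) S=130.5959 payoff=0.0000 vs cont=2.4647 → 2.4647 [wait]  node(5,4) S=149.0114 payoff=0.0000 vs cont=0.3097 → 0.3097 [wait]  node(5,5) S=170.0237 payoff=0.0000 vs cont=0.0000 → 0.0000 [wait]  ⇒ S*(5)=100.3112
t_4: node(4,0) S=93.9084 payoff=27.6816 vs cont=26.7799 → 27.6816 [stop]  node(4,1) S=107.1505 payoff=14.4395 vs cont=14.5698 → 14.5698 [wait]  node(4,2) S=122.2600 payoff=0.0000 vs cont=5.4565 → 5.4565 [wait]  node(4,3) S=139.5001 payoff=0.0000 vs cont=1.2912 → 1.2912 [wait]  node(4,4) S=159.1712 payoff=0.0000 vs cont=0.1414 → 0.1414 [wait]  ⇒ S*(4)=93.9084
t_3: node(3,0) S=100.3112 payoff=21.2788 vs cont=20.4470 → 21.2788 [stop]  node(3,1) S=114.4562 payoff=7.1338 vs cont=9.5760 → 9.5760 [wait]  node(3,2) S=130.5959 payoff=0.0000 vs cont=3.1830 → 3.1830 [wait]  node(3,3) S=149.0114 payoff=0.0000 vs cont=0.6652 → 0.6652 [wait]  ⇒ S*(3)=100.3112
t_2: node(2,0) S=107.1505 payoff=14.4395 vs cont=14.8471 → 14.8471 [wait]  node(2,1) S=122.2600 payoff=0.0000 vs cont=6.0776 → 6.0776 [wait]  node(2,2) S=139.5001 payoff=0.0000 vs cont=1.8096 → 1.8096 [wait]  ⇒ S*(2)=-
t_1: node(1,0) S=114.4562 payoff=7.1338 vs cont=10.0356 → 10.0356 [wait]  node(1,1) S=130.5959 payoff=0.0000 vs cont=3.7444 → 3.7444 [wait]  ⇒ S*(1)=-
t_0: node(0,0) S=122.2600 payoff=0.0000 vs cont=6.5884 → 6.5884 [wait]  ⇒ S*(0)=-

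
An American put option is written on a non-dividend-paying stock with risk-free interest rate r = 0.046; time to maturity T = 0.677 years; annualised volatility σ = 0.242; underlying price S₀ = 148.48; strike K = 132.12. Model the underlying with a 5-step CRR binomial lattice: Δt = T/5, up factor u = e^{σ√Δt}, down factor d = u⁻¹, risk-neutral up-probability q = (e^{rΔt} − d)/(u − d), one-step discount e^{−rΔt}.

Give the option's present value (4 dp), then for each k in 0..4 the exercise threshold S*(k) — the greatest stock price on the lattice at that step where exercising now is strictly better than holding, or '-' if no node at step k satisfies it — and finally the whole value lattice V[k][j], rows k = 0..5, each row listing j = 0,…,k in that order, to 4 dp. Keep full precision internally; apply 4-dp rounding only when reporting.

Δt=0.13540, u=1.09313, d=0.91480, q=0.51279, disc=e^(-rΔt)=0.99379
k=5 terminal: V=max(K-S,0) → 36.9933 18.4493 0.0000 0.0000 0.0000 0.0000
k=4: j=0 S=103.9862 intr=28.1338 cont=27.3135 V=28.1338[EX]; j=1 S=124.2573 intr=7.8627 cont=8.9329 V=8.9329[hold]; j=2 S=148.4800 intr=0.0000 cont=0.0000 V=0.0000[hold]; j=3 S=177.4247 intr=0.0000 cont=0.0000 V=0.0000[hold]; j=4 S=212.0120 intr=0.0000 cont=0.0000 V=0.0000[hold]  S*(4)=103.9862
k=3: j=0 S=113.6707 intr=18.4493 cont=18.1743 V=18.4493[EX]; j=1 S=135.8297 intr=0.0000 cont=4.3252 V=4.3252[hold]; j=2 S=162.3084 intr=0.0000 cont=0.0000 V=0.0000[hold]; j=3 S=193.9489 intr=0.0000 cont=0.0000 V=0.0000[hold]  S*(3)=113.6707
k=2: j=0 S=124.2573 intr=7.8627 cont=11.1370 V=11.1370[hold]; j=1 S=148.4800 intr=0.0000 cont=2.0942 V=2.0942[hold]; j=2 S=177.4247 intr=0.0000 cont=0.0000 V=0.0000[hold]  S*(2)=-
k=1: j=0 S=135.8297 intr=0.0000 cont=6.4596 V=6.4596[hold]; j=1 S=162.3084 intr=0.0000 cont=1.0140 V=1.0140[hold]  S*(1)=-
k=0: j=0 S=148.4800 intr=0.0000 cont=3.6444 V=3.6444[hold]  S*(0)=-

price = 3.6444
boundary = - - - 113.6707 103.9862
tree:
3.6444
6.4596 1.0140
11.1370 2.0942 0.0000
18.4493 4.3252 0.0000 0.0000
28.1338 8.9329 0.0000 0.0000 0.0000
36.9933 18.4493 0.0000 0.0000 0.0000 0.0000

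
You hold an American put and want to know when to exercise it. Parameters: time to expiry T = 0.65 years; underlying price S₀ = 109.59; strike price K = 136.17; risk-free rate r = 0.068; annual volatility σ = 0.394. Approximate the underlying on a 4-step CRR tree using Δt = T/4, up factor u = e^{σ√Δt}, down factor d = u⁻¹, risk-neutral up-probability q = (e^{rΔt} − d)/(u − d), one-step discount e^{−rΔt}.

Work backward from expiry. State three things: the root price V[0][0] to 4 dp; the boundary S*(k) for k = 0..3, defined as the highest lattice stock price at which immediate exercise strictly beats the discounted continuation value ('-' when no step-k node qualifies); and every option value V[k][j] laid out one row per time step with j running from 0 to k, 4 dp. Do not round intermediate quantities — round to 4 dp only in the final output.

price = 29.6922
boundary = - 93.4961 79.7657 93.4961
tree:
29.6922
42.6739 17.1255
56.4043 27.8038 6.6249
68.1184 42.6739 13.2699 0.0000
78.1121 56.4043 26.5800 0.0000 0.0000

Δt=0.16250  u=1.17213  d=0.85314  q=0.49521  discount=0.98901
step 4 (expiry): payoffs max(K−S,0) = 78.1121 56.4043 26.5800 0.0000 0.0000
step 3: (k=3,j=0): S=68.0516, (K−S)⁺=68.1184, hold=66.6220 ⇒ V=68.1184 exercise | (k=3,j=1): S=93.4961, (K−S)⁺=42.6739, hold=41.1775 ⇒ V=42.6739 exercise | (k=3,j=2): S=128.4542, (K−S)⁺=7.7158, hold=13.2699 ⇒ V=13.2699 continue | (k=3,j=3): S=176.4832, (K−S)⁺=0.0000, hold=0.0000 ⇒ V=0.0000 continue  boundary S*=93.4961
step 2: (k=2,j=0): S=79.7657, (K−S)⁺=56.4043, hold=54.9079 ⇒ V=56.4043 exercise | (k=2,j=1): S=109.5900, (K−S)⁺=26.5800, hold=27.8038 ⇒ V=27.8038 continue | (k=2,j=2): S=150.5656, (K−S)⁺=0.0000, hold=6.6249 ⇒ V=6.6249 continue  boundary S*=79.7657
step 1: (k=1,j=0): S=93.4961, (K−S)⁺=42.6739, hold=41.7769 ⇒ V=42.6739 exercise | (k=1,j=1): S=128.4542, (K−S)⁺=7.7158, hold=17.1255 ⇒ V=17.1255 continue  boundary S*=93.4961
step 0: (k=0,j=0): S=109.5900, (K−S)⁺=26.5800, hold=29.6922 ⇒ V=29.6922 continue  boundary S*=-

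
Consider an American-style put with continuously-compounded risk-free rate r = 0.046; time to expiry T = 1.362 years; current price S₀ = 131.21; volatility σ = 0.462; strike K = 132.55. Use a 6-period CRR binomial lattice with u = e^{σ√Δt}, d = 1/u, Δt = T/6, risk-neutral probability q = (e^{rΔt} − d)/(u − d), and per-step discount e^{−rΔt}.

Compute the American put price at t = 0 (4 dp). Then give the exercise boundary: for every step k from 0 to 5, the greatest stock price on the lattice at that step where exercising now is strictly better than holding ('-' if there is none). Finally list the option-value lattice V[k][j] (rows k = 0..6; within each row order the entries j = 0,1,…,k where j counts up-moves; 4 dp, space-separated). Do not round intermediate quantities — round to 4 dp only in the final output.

params: Δt=0.22700 u=1.24622 d=0.80242 q=0.46884 e^(-rΔt)=0.98961
t_6 payoffs: 97.5239 78.1519 48.0659 1.3400 0.0000 0.0000 0.0000
t_5: node(5,0) S=43.6503 payoff=88.8997 vs cont=87.5228 → 88.8997 [stop]  node(5,1) S=67.7921 payoff=64.7579 vs cont=63.3810 → 64.7579 [stop]  node(5,2) S=105.2861 payoff=27.2639 vs cont=25.8870 → 27.2639 [stop]  node(5,3) S=163.5170 payoff=0.0000 vs cont=0.7044 → 0.7044 [wait]  node(5,4) S=253.9537 payoff=0.0000 vs cont=0.0000 → 0.0000 [wait]  node(5,5) S=394.4086 payoff=0.0000 vs cont=0.0000 → 0.0000 [wait]  ⇒ S*(5)=105.2861
t_4: node(4,0) S=54.3981 payoff=78.1519 vs cont=76.7751 → 78.1519 [stop]  node(4,1) S=84.4841 payoff=48.0659 vs cont=46.6890 → 48.0659 [stop]  node(4,2) S=131.2100 payoff=1.3400 vs cont=14.6578 → 14.6578 [wait]  node(4,3) S=203.7787 payoff=0.0000 vs cont=0.3702 → 0.3702 [wait]  node(4,4) S=316.4831 payoff=0.0000 vs cont=0.0000 → 0.0000 [wait]  ⇒ S*(4)=84.4841
t_3: node(3,0) S=67.7921 payoff=64.7579 vs cont=63.3810 → 64.7579 [stop]  node(3,1) S=105.2861 payoff=27.2639 vs cont=32.0661 → 32.0661 [wait]  node(3,2) S=163.5170 payoff=0.0000 vs cont=7.8765 → 7.8765 [wait]  node(3,3) S=253.9537 payoff=0.0000 vs cont=0.1946 → 0.1946 [wait]  ⇒ S*(3)=67.7921
t_2: node(2,0) S=84.4841 payoff=48.0659 vs cont=48.9171 → 48.9171 [wait]  node(2,1) S=131.2100 payoff=1.3400 vs cont=20.5097 → 20.5097 [wait]  node(2,2) S=203.7787 payoff=0.0000 vs cont=4.2305 → 4.2305 [wait]  ⇒ S*(2)=-
t_1: node(1,0) S=105.2861 payoff=27.2639 vs cont=35.2287 → 35.2287 [wait]  node(1,1) S=163.5170 payoff=0.0000 vs cont=12.7435 → 12.7435 [wait]  ⇒ S*(1)=-
t_0: node(0,0) S=131.2100 payoff=1.3400 vs cont=24.4302 → 24.4302 [wait]  ⇒ S*(0)=-

price = 24.4302
boundary = - - - 67.7921 84.4841 105.2861
tree:
24.4302
35.2287 12.7435
48.9171 20.5097 4.2305
64.7579 32.0661 7.8765 0.1946
78.1519 48.0659 14.6578 0.3702 0.0000
88.8997 64.7579 27.2639 0.7044 0.0000 0.0000
97.5239 78.1519 48.0659 1.3400 0.0000 0.0000 0.0000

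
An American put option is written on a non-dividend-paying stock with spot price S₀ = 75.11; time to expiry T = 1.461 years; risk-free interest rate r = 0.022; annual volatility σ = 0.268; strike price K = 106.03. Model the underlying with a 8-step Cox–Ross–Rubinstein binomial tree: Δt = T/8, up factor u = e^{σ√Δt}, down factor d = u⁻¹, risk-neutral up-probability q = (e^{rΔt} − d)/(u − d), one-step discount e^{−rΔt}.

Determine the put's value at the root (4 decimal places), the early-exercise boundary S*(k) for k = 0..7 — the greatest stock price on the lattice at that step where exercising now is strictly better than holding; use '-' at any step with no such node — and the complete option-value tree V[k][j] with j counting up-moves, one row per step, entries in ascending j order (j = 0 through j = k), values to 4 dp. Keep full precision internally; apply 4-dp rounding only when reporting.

price = 31.6495
boundary = - 66.9821 59.7337 66.9821 75.1100 66.9821 75.1100 84.2242
tree:
31.6495
39.0479 24.1768
46.2963 31.2515 16.9809
52.7603 39.0479 23.3596 10.4533
58.5248 46.2963 30.9200 15.6494 5.1080
63.6656 52.7603 39.0479 22.5424 8.5734 1.5279
68.2500 58.5248 46.2963 30.9200 13.9713 3.0018 0.0000
72.3383 63.6656 52.7603 39.0479 21.8058 5.8972 0.0000 0.0000
75.9842 68.2500 58.5248 46.2963 30.9200 11.5856 0.0000 0.0000 0.0000

Δt=0.18263, u=1.12134, d=0.89179, q=0.48894, disc=e^(-rΔt)=0.99599
k=8 terminal: V=max(K-S,0) → 75.9842 68.2500 58.5248 46.2963 30.9200 11.5856 0.0000 0.0000 0.0000
k=7: j=0 S=33.6917 intr=72.3383 cont=71.9131 V=72.3383[EX]; j=1 S=42.3644 intr=63.6656 cont=63.2404 V=63.6656[EX]; j=2 S=53.2697 intr=52.7603 cont=52.3352 V=52.7603[EX]; j=3 S=66.9821 intr=39.0479 cont=38.6228 V=39.0479[EX]; j=4 S=84.2242 intr=21.8058 cont=21.3806 V=21.8058[EX]; j=5 S=105.9048 intr=0.1252 cont=5.8972 V=5.8972[hold]; j=6 S=133.1662 intr=0.0000 cont=0.0000 V=0.0000[hold]; j=7 S=167.4451 intr=0.0000 cont=0.0000 V=0.0000[hold]  S*(7)=84.2242
k=6: j=0 S=37.7800 intr=68.2500 cont=67.8248 V=68.2500[EX]; j=1 S=47.5052 intr=58.5248 cont=58.0997 V=58.5248[EX]; j=2 S=59.7337 intr=46.2963 cont=45.8712 V=46.2963[EX]; j=3 S=75.1100 intr=30.9200 cont=30.4949 V=30.9200[EX]; j=4 S=94.4444 intr=11.5856 cont=13.9713 V=13.9713[hold]; j=5 S=118.7558 intr=0.0000 cont=3.0018 V=3.0018[hold]; j=6 S=149.3253 intr=0.0000 cont=0.0000 V=0.0000[hold]  S*(6)=75.1100
k=5: j=0 S=42.3644 intr=63.6656 cont=63.2404 V=63.6656[EX]; j=1 S=53.2697 intr=52.7603 cont=52.3352 V=52.7603[EX]; j=2 S=66.9821 intr=39.0479 cont=38.6228 V=39.0479[EX]; j=3 S=84.2242 intr=21.8058 cont=22.5424 V=22.5424[hold]; j=4 S=105.9048 intr=0.1252 cont=8.5734 V=8.5734[hold]; j=5 S=133.1662 intr=0.0000 cont=1.5279 V=1.5279[hold]  S*(5)=66.9821
k=4: j=0 S=47.5052 intr=58.5248 cont=58.0997 V=58.5248[EX]; j=1 S=59.7337 intr=46.2963 cont=45.8712 V=46.2963[EX]; j=2 S=75.1100 intr=30.9200 cont=30.8536 V=30.9200[EX]; j=3 S=94.4444 intr=11.5856 cont=15.6494 V=15.6494[hold]; j=4 S=118.7558 intr=0.0000 cont=5.1080 V=5.1080[hold]  S*(4)=75.1100
k=3: j=0 S=53.2697 intr=52.7603 cont=52.3352 V=52.7603[EX]; j=1 S=66.9821 intr=39.0479 cont=38.6228 V=39.0479[EX]; j=2 S=84.2242 intr=21.8058 cont=23.3596 V=23.3596[hold]; j=3 S=105.9048 intr=0.1252 cont=10.4533 V=10.4533[hold]  S*(3)=66.9821
k=2: j=0 S=59.7337 intr=46.2963 cont=45.8712 V=46.2963[EX]; j=1 S=75.1100 intr=30.9200 cont=31.2515 V=31.2515[hold]; j=2 S=94.4444 intr=11.5856 cont=16.9809 V=16.9809[hold]  S*(2)=59.7337
k=1: j=0 S=66.9821 intr=39.0479 cont=38.7842 V=39.0479[EX]; j=1 S=84.2242 intr=21.8058 cont=24.1768 V=24.1768[hold]  S*(1)=66.9821
k=0: j=0 S=75.1100 intr=30.9200 cont=31.6495 V=31.6495[hold]  S*(0)=-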